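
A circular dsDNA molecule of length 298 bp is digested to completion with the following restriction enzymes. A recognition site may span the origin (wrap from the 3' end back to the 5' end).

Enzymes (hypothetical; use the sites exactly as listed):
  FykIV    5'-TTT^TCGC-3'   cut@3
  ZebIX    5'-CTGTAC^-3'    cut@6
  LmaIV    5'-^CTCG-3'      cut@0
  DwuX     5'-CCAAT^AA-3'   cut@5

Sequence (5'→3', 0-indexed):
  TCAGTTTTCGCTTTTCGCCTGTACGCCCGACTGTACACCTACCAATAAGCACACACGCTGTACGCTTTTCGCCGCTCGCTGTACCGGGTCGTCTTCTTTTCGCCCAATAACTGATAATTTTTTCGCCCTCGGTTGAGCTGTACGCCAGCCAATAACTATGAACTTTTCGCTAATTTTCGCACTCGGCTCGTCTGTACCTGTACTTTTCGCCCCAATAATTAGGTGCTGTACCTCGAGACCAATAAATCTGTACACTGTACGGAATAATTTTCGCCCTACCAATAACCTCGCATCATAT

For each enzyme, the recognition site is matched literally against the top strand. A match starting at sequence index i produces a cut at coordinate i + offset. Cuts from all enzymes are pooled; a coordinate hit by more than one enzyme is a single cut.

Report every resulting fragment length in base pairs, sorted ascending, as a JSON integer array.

[3,3,5,5,5,5,6,6,7,7,9,10,10,10,10,10,10,10,10,11,12,12,13,13,14,15,15,16,17,19]

Per-enzyme occurrences:
  FykIV (TTTTCGC, off=3): starts [4, 11, 65, 96, 119, 163, 173, 203, 267] → cuts [7, 14, 68, 99, 122, 166, 176, 206, 270]
  ZebIX (CTGTAC, off=6): starts [18, 30, 57, 78, 137, 191, 197, 225, 247, 254] → cuts [24, 36, 63, 84, 143, 197, 203, 231, 253, 260]
  LmaIV (CTCG, off=0): starts [74, 127, 181, 186, 231, 286] → cuts [74, 127, 181, 186, 231, 286]
  DwuX (CCAATAA, off=5): starts [41, 103, 148, 211, 238, 278] → cuts [46, 108, 153, 216, 243, 283]

All cut coordinates (distinct, sorted): [7, 14, 24, 36, 46, 63, 68, 74, 84, 99, 108, 122, 127, 143, 153, 166, 176, 181, 186, 197, 203, 206, 216, 231, 243, 253, 260, 270, 283, 286]

Fragments:
  7→14: 7 bp
  14→24: 10 bp
  24→36: 12 bp
  36→46: 10 bp
  46→63: 17 bp
  63→68: 5 bp
  68→74: 6 bp
  74→84: 10 bp
  84→99: 15 bp
  99→108: 9 bp
  108→122: 14 bp
  122→127: 5 bp
  127→143: 16 bp
  143→153: 10 bp
  153→166: 13 bp
  166→176: 10 bp
  176→181: 5 bp
  181→186: 5 bp
  186→197: 11 bp
  197→203: 6 bp
  203→206: 3 bp
  206→216: 10 bp
  216→231: 15 bp
  231→243: 12 bp
  243→253: 10 bp
  253→260: 7 bp
  260→270: 10 bp
  270→283: 13 bp
  283→286: 3 bp
  286→7 (wrap): 298-286+7 = 19 bp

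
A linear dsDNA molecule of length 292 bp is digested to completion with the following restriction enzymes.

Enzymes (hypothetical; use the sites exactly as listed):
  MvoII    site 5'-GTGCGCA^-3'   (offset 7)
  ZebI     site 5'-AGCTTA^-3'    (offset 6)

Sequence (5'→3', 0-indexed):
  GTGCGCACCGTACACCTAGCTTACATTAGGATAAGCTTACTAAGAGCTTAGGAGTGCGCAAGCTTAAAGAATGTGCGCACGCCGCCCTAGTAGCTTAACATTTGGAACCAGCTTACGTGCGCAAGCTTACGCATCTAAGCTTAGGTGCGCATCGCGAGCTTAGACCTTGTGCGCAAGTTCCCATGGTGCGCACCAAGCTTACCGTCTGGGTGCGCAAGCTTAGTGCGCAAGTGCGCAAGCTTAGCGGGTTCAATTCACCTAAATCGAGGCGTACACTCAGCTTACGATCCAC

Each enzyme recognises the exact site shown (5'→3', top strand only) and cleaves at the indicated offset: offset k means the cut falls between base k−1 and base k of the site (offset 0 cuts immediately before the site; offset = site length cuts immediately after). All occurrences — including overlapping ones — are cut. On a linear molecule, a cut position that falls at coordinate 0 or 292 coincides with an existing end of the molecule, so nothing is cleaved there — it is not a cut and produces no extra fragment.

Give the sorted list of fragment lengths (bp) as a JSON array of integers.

[6,6,6,6,7,7,8,8,8,8,9,10,11,11,13,13,14,15,16,16,17,18,18,41]

Scan for sites:
  MvoII GTGCGCA/7: at [0, 53, 72, 116, 144, 168, 185, 209, 222, 230] ⇒ [7, 60, 79, 123, 151, 175, 192, 216, 229, 237]
  ZebI AGCTTA/6: at [17, 33, 44, 60, 91, 109, 123, 137, 156, 195, 216, 237, 278] ⇒ [23, 39, 50, 66, 97, 115, 129, 143, 162, 201, 222, 243, 284]

Pooled cuts: [7, 23, 39, 50, 60, 66, 79, 97, 115, 123, 129, 143, 151, 162, 175, 192, 201, 216, 222, 229, 237, 243, 284]

Fragment lengths:
  [0,7): 7 bp
  [7,23): 16 bp
  [23,39): 16 bp
  [39,50): 11 bp
  [50,60): 10 bp
  [60,66): 6 bp
  [66,79): 13 bp
  [79,97): 18 bp
  [97,115): 18 bp
  [115,123): 8 bp
  [123,129): 6 bp
  [129,143): 14 bp
  [143,151): 8 bp
  [151,162): 11 bp
  [162,175): 13 bp
  [175,192): 17 bp
  [192,201): 9 bp
  [201,216): 15 bp
  [216,222): 6 bp
  [222,229): 7 bp
  [229,237): 8 bp
  [237,243): 6 bp
  [243,284): 41 bp
  [284,292): 8 bp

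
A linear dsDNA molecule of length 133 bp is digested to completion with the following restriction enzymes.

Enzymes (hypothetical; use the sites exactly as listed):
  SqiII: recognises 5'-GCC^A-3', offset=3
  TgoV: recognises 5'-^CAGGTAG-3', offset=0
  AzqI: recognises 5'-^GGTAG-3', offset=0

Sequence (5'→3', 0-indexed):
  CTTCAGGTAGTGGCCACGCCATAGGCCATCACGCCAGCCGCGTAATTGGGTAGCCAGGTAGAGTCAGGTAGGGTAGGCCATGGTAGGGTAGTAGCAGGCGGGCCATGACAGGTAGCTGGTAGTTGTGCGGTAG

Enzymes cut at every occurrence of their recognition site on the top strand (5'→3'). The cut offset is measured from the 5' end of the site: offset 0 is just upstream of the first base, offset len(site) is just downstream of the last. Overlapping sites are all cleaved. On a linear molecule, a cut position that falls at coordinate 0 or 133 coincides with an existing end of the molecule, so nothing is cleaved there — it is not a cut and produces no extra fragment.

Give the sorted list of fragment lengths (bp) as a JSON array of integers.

Scan for sites:
  SqiII (GCCA, off=3): starts [12, 17, 24, 32, 52, 76, 101] → cuts [15, 20, 27, 35, 55, 79, 104]
  TgoV (CAGGTAG, off=0): starts [3, 54, 64, 108] → cuts [3, 54, 64, 108]
  AzqI (GGTAG, off=0): starts [5, 48, 56, 66, 71, 81, 86, 110, 117, 128] → cuts [5, 48, 56, 66, 71, 81, 86, 110, 117, 128]

All cut coordinates (distinct, sorted): [3, 5, 15, 20, 27, 35, 48, 54, 55, 56, 64, 66, 71, 79, 81, 86, 104, 108, 110, 117, 128]

Fragment lengths:
  [0,3): 3 bp
  [3,5): 2 bp
  [5,15): 10 bp
  [15,20): 5 bp
  [20,27): 7 bp
  [27,35): 8 bp
  [35,48): 13 bp
  [48,54): 6 bp
  [54,55): 1 bp
  [55,56): 1 bp
  [56,64): 8 bp
  [64,66): 2 bp
  [66,71): 5 bp
  [71,79): 8 bp
  [79,81): 2 bp
  [81,86): 5 bp
  [86,104): 18 bp
  [104,108): 4 bp
  [108,110): 2 bp
  [110,117): 7 bp
  [117,128): 11 bp
  [128,133): 5 bp

[1,1,2,2,2,2,3,4,5,5,5,5,6,7,7,8,8,8,10,11,13,18]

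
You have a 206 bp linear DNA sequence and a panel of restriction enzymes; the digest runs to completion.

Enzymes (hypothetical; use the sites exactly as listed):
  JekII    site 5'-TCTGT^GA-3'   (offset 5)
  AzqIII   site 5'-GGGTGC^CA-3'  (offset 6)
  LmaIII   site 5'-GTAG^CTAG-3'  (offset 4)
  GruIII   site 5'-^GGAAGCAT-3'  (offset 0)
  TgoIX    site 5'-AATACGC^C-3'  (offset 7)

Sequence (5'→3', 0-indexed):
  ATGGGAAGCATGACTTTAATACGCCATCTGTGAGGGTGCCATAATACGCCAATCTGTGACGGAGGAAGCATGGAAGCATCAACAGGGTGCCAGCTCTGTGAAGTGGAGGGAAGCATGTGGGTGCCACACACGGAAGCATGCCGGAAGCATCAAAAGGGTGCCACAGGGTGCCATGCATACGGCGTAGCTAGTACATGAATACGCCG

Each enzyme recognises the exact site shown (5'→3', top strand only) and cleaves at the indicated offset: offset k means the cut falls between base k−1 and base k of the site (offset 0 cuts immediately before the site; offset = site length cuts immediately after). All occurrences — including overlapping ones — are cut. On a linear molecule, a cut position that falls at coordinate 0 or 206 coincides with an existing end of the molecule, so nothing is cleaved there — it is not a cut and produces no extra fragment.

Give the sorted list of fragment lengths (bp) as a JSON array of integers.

[2,3,6,7,7,8,8,8,9,9,10,10,11,16,16,17,19,19,21]

Scan for sites:
  JekII TCTGTGA/5: at [26, 52, 94] ⇒ [31, 57, 99]
  AzqIII GGGTGCCA/6: at [33, 84, 118, 155, 165] ⇒ [39, 90, 124, 161, 171]
  LmaIII GTAGCTAG/4: at [183] ⇒ [187]
  GruIII GGAAGCAT/0: at [3, 63, 71, 108, 131, 142] ⇒ [3, 63, 71, 108, 131, 142]
  TgoIX AATACGCC/7: at [17, 42, 197] ⇒ [24, 49, 204]

Pooled cuts: [3, 24, 31, 39, 49, 57, 63, 71, 90, 99, 108, 124, 131, 142, 161, 171, 187, 204]

Fragments:
  [0,3): 3 bp
  [3,24): 21 bp
  [24,31): 7 bp
  [31,39): 8 bp
  [39,49): 10 bp
  [49,57): 8 bp
  [57,63): 6 bp
  [63,71): 8 bp
  [71,90): 19 bp
  [90,99): 9 bp
  [99,108): 9 bp
  [108,124): 16 bp
  [124,131): 7 bp
  [131,142): 11 bp
  [142,161): 19 bp
  [161,171): 10 bp
  [171,187): 16 bp
  [187,204): 17 bp
  [204,206): 2 bp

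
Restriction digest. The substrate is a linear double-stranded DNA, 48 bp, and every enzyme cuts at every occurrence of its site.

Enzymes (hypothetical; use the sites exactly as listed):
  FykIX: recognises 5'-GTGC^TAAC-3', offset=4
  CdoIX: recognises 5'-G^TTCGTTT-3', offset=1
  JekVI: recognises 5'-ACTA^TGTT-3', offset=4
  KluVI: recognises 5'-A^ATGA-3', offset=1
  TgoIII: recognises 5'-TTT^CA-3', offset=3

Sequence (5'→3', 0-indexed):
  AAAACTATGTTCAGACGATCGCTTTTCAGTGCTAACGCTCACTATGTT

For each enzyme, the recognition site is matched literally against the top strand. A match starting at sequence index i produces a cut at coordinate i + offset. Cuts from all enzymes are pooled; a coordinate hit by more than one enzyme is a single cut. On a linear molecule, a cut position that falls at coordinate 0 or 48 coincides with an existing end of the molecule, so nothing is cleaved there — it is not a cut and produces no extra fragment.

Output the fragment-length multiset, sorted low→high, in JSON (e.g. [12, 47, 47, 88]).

[4,6,7,12,19]

Scan for sites:
  FykIX (GTGCTAAC, off=4): starts [28] → cuts [32]
  CdoIX (GTTCGTTT, off=1): no sites
  JekVI (ACTATGTT, off=4): starts [3, 40] → cuts [7, 44]
  KluVI (AATGA, off=1): no sites
  TgoIII (TTTCA, off=3): starts [23] → cuts [26]

All cut coordinates (distinct, sorted): [7, 26, 32, 44]

Fragment lengths:
  [0,7): 7 bp
  [7,26): 19 bp
  [26,32): 6 bp
  [32,44): 12 bp
  [44,48): 4 bp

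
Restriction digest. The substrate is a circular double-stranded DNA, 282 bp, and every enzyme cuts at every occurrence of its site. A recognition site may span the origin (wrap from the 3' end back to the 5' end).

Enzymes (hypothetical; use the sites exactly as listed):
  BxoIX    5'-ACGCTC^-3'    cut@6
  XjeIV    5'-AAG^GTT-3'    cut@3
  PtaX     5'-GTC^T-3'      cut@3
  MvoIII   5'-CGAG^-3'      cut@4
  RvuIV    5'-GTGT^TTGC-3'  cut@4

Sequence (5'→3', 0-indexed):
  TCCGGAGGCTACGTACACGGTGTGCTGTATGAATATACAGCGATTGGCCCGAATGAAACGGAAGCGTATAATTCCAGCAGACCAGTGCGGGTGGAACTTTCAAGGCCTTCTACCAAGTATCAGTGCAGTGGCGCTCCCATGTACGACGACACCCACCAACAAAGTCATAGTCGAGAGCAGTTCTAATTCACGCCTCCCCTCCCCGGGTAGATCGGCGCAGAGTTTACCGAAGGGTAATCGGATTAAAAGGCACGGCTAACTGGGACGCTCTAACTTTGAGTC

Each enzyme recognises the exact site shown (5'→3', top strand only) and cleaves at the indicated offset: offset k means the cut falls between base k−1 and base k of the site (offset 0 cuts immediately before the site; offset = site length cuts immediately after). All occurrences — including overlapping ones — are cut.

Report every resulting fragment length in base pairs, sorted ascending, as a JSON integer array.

[12,95,175]

Per-enzyme occurrences:
  BxoIX (ACGCTC, off=6): starts [264] → cuts [270]
  XjeIV (AAGGTT, off=3): no sites
  PtaX (GTCT, off=3): starts [279] → cuts [0]
  MvoIII (CGAG, off=4): starts [171] → cuts [175]
  RvuIV (GTGTTTGC, off=4): no sites

Pooled cuts: [0, 175, 270]

Fragments:
  0→175: 175 bp
  175→270: 95 bp
  270→0 (wrap): 282-270+0 = 12 bp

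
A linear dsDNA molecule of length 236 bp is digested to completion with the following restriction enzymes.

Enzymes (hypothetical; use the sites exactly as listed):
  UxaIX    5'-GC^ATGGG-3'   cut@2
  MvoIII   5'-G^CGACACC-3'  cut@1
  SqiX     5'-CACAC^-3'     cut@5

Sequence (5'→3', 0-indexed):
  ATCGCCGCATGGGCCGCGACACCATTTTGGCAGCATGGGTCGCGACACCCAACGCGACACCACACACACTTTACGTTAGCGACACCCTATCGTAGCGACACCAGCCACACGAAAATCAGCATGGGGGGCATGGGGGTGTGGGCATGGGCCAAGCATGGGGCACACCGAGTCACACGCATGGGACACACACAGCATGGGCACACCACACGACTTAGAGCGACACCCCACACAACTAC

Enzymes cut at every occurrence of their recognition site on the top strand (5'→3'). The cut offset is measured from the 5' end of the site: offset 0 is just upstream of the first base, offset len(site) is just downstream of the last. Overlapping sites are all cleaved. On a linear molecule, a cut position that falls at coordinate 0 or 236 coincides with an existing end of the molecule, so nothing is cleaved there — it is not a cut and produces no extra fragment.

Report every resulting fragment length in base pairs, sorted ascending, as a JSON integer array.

Scan for sites:
  UxaIX (GCATGGG, off=2): starts [6, 32, 118, 127, 141, 152, 175, 191] → cuts [8, 34, 120, 129, 143, 154, 177, 193]
  MvoIII (GCGACACC, off=1): starts [15, 41, 53, 78, 94, 216] → cuts [16, 42, 54, 79, 95, 217]
  SqiX (CACAC, off=5): starts [60, 62, 64, 105, 160, 170, 183, 185, 198, 203, 225] → cuts [65, 67, 69, 110, 165, 175, 188, 190, 203, 208, 230]

Pooled cuts: [8, 16, 34, 42, 54, 65, 67, 69, 79, 95, 110, 120, 129, 143, 154, 165, 175, 177, 188, 190, 193, 203, 208, 217, 230]

Fragment lengths:
  [0,8): 8 bp
  [8,16): 8 bp
  [16,34): 18 bp
  [34,42): 8 bp
  [42,54): 12 bp
  [54,65): 11 bp
  [65,67): 2 bp
  [67,69): 2 bp
  [69,79): 10 bp
  [79,95): 16 bp
  [95,110): 15 bp
  [110,120): 10 bp
  [120,129): 9 bp
  [129,143): 14 bp
  [143,154): 11 bp
  [154,165): 11 bp
  [165,175): 10 bp
  [175,177): 2 bp
  [177,188): 11 bp
  [188,190): 2 bp
  [190,193): 3 bp
  [193,203): 10 bp
  [203,208): 5 bp
  [208,217): 9 bp
  [217,230): 13 bp
  [230,236): 6 bp

[2,2,2,2,3,5,6,8,8,8,9,9,10,10,10,10,11,11,11,11,12,13,14,15,16,18]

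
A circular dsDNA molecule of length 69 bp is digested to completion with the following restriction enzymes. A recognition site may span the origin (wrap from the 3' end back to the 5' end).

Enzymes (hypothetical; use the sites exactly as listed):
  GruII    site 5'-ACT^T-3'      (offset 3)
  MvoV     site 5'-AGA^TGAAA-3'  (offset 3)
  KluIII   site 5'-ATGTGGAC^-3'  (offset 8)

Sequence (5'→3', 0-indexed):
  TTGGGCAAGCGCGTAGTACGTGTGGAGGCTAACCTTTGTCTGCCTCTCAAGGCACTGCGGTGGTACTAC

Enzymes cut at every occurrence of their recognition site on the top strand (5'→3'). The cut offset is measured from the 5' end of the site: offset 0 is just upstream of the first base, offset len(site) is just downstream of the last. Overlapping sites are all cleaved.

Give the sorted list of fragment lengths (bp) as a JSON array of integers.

[69]

Per-enzyme occurrences:
  GruII (ACTT, off=3): starts [67] → cuts [1]
  MvoV (AGATGAAA, off=3): no sites
  KluIII (ATGTGGAC, off=8): no sites

All cut coordinates (distinct, sorted): [1]

Fragments:
  1→1 (wrap): 69-1+1 = 69 bp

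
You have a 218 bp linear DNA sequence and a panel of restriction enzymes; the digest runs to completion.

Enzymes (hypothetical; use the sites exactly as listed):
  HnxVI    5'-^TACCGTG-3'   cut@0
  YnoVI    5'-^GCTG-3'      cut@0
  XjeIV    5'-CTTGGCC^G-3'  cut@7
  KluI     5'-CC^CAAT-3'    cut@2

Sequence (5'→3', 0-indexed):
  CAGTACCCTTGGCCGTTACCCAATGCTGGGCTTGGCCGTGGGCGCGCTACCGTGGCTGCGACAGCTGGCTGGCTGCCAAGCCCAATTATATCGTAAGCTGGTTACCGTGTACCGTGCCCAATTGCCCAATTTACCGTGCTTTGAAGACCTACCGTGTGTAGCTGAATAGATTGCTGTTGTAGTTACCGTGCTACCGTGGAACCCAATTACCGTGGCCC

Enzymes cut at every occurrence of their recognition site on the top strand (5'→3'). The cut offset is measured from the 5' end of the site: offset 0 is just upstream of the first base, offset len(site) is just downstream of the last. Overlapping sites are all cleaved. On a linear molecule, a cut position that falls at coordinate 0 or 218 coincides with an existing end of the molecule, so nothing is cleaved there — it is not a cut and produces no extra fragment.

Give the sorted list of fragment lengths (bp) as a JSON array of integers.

Scan for sites:
  HnxVI (TACCGTG, off=0): starts [47, 102, 109, 131, 149, 183, 191, 207] → cuts [47, 102, 109, 131, 149, 183, 191, 207]
  YnoVI (GCTG, off=0): starts [24, 54, 63, 67, 71, 96, 160, 172] → cuts [24, 54, 63, 67, 71, 96, 160, 172]
  XjeIV (CTTGGCCG, off=7): starts [7, 30] → cuts [14, 37]
  KluI (CCCAAT, off=2): starts [18, 80, 116, 124, 201] → cuts [20, 82, 118, 126, 203]

Pooled cuts: [14, 20, 24, 37, 47, 54, 63, 67, 71, 82, 96, 102, 109, 118, 126, 131, 149, 160, 172, 183, 191, 203, 207]

Fragment lengths:
  [0,14): 14 bp
  [14,20): 6 bp
  [20,24): 4 bp
  [24,37): 13 bp
  [37,47): 10 bp
  [47,54): 7 bp
  [54,63): 9 bp
  [63,67): 4 bp
  [67,71): 4 bp
  [71,82): 11 bp
  [82,96): 14 bp
  [96,102): 6 bp
  [102,109): 7 bp
  [109,118): 9 bp
  [118,126): 8 bp
  [126,131): 5 bp
  [131,149): 18 bp
  [149,160): 11 bp
  [160,172): 12 bp
  [172,183): 11 bp
  [183,191): 8 bp
  [191,203): 12 bp
  [203,207): 4 bp
  [207,218): 11 bp

[4,4,4,4,5,6,6,7,7,8,8,9,9,10,11,11,11,11,12,12,13,14,14,18]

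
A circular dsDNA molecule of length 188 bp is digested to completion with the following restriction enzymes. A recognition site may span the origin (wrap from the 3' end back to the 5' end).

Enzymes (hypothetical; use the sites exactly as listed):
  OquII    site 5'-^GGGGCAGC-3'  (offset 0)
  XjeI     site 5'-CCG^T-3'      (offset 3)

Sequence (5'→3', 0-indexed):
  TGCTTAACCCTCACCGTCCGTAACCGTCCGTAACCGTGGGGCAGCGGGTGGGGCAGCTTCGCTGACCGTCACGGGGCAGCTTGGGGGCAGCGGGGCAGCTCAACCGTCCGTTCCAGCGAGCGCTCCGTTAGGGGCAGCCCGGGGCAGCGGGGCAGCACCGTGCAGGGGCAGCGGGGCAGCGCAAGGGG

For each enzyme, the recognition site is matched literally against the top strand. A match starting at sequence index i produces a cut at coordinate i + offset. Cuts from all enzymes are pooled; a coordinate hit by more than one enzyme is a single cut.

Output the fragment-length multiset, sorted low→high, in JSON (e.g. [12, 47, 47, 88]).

Site scan:
  OquII GGGGCAGC/0: at [37, 49, 72, 83, 91, 130, 140, 148, 164, 172] ⇒ [37, 49, 72, 83, 91, 130, 140, 148, 164, 172]
  XjeI CCGT/3: at [13, 17, 23, 27, 33, 65, 103, 107, 124, 157] ⇒ [16, 20, 26, 30, 36, 68, 106, 110, 127, 160]

Pooled cuts: [16, 20, 26, 30, 36, 37, 49, 68, 72, 83, 91, 106, 110, 127, 130, 140, 148, 160, 164, 172]

Fragments:
  16→20: 4 bp
  20→26: 6 bp
  26→30: 4 bp
  30→36: 6 bp
  36→37: 1 bp
  37→49: 12 bp
  49→68: 19 bp
  68→72: 4 bp
  72→83: 11 bp
  83→91: 8 bp
  91→106: 15 bp
  106→110: 4 bp
  110→127: 17 bp
  127→130: 3 bp
  130→140: 10 bp
  140→148: 8 bp
  148→160: 12 bp
  160→164: 4 bp
  164→172: 8 bp
  172→16 (wrap): 188-172+16 = 32 bp

[1,3,4,4,4,4,4,6,6,8,8,8,10,11,12,12,15,17,19,32]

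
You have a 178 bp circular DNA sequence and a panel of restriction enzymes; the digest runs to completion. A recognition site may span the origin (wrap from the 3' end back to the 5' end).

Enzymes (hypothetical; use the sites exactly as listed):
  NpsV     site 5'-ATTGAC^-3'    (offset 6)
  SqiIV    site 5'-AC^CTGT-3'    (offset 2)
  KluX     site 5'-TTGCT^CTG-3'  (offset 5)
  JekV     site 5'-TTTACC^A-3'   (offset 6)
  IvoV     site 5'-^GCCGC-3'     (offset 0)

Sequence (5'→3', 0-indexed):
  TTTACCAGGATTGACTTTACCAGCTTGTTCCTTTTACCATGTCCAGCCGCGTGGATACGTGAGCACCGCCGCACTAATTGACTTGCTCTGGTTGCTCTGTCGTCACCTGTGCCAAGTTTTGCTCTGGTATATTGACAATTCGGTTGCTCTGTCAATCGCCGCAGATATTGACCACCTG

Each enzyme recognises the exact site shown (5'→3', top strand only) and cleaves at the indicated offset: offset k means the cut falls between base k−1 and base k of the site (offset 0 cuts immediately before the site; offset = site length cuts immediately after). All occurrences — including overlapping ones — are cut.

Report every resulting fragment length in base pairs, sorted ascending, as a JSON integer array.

[3,5,6,7,9,9,9,9,10,12,13,15,15,17,17,22]

Scan for sites:
  NpsV ATTGAC/6: at [9, 76, 130, 166] ⇒ [15, 82, 136, 172]
  SqiIV ACCTGT/2: at [104, 173] ⇒ [106, 175]
  KluX TTGCTCTG/5: at [82, 91, 118, 143] ⇒ [87, 96, 123, 148]
  JekV TTTACCA/6: at [0, 15, 32] ⇒ [6, 21, 38]
  IvoV GCCGC/0: at [45, 67, 157] ⇒ [45, 67, 157]

Pooled cuts: [6, 15, 21, 38, 45, 67, 82, 87, 96, 106, 123, 136, 148, 157, 172, 175]

Fragments:
  6→15: 9 bp
  15→21: 6 bp
  21→38: 17 bp
  38→45: 7 bp
  45→67: 22 bp
  67→82: 15 bp
  82→87: 5 bp
  87→96: 9 bp
  96→106: 10 bp
  106→123: 17 bp
  123→136: 13 bp
  136→148: 12 bp
  148→157: 9 bp
  157→172: 15 bp
  172→175: 3 bp
  175→6 (wrap): 178-175+6 = 9 bp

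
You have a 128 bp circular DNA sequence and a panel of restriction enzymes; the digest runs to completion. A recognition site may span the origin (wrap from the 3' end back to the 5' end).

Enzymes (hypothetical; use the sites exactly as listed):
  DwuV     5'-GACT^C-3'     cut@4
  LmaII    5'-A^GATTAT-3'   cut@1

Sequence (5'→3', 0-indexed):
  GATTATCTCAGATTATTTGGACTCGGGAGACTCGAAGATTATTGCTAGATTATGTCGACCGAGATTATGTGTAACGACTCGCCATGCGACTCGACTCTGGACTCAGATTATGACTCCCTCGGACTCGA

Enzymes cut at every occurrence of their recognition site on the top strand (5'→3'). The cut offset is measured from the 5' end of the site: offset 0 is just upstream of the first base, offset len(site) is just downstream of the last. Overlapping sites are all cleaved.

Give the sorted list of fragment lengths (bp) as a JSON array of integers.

[2,3,4,5,7,9,10,10,10,11,12,13,15,17]

Scan for sites:
  DwuV (GACTC, off=4): starts [19, 28, 75, 87, 92, 99, 111, 121] → cuts [23, 32, 79, 91, 96, 103, 115, 125]
  LmaII (AGATTAT, off=1): starts [9, 35, 46, 61, 104, 127] → cuts [0, 10, 36, 47, 62, 105]

All cut coordinates (distinct, sorted): [0, 10, 23, 32, 36, 47, 62, 79, 91, 96, 103, 105, 115, 125]

Fragments:
  0→10: 10 bp
  10→23: 13 bp
  23→32: 9 bp
  32→36: 4 bp
  36→47: 11 bp
  47→62: 15 bp
  62→79: 17 bp
  79→91: 12 bp
  91→96: 5 bp
  96→103: 7 bp
  103→105: 2 bp
  105→115: 10 bp
  115→125: 10 bp
  125→0 (wrap): 128-125+0 = 3 bp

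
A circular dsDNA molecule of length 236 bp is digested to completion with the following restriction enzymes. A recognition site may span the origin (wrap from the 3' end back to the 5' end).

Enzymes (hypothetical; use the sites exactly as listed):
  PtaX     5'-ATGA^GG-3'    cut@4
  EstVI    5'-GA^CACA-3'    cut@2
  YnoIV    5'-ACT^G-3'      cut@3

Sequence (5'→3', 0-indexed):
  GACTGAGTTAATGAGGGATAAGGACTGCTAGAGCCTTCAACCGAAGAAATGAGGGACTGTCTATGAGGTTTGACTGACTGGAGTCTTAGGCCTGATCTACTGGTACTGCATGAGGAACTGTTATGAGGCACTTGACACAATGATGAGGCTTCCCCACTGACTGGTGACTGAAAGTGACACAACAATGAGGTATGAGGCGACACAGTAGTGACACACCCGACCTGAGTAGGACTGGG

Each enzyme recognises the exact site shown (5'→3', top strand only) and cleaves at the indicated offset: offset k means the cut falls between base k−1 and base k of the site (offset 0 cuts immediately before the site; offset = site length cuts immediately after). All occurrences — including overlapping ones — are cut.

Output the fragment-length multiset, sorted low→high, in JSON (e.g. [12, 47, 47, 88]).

Scan for sites:
  PtaX ATGAGG/4: at [10, 48, 62, 109, 122, 142, 184, 191] ⇒ [14, 52, 66, 113, 126, 146, 188, 195]
  EstVI GACACA/2: at [133, 175, 198, 209] ⇒ [135, 177, 200, 211]
  YnoIV ACTG/3: at [1, 23, 55, 72, 76, 98, 104, 116, 155, 159, 166, 230] ⇒ [4, 26, 58, 75, 79, 101, 107, 119, 158, 162, 169, 233]

All cut coordinates (distinct, sorted): [4, 14, 26, 52, 58, 66, 75, 79, 101, 107, 113, 119, 126, 135, 146, 158, 162, 169, 177, 188, 195, 200, 211, 233]

Fragments:
  4→14: 10 bp
  14→26: 12 bp
  26→52: 26 bp
  52→58: 6 bp
  58→66: 8 bp
  66→75: 9 bp
  75→79: 4 bp
  79→101: 22 bp
  101→107: 6 bp
  107→113: 6 bp
  113→119: 6 bp
  119→126: 7 bp
  126→135: 9 bp
  135→146: 11 bp
  146→158: 12 bp
  158→162: 4 bp
  162→169: 7 bp
  169→177: 8 bp
  177→188: 11 bp
  188→195: 7 bp
  195→200: 5 bp
  200→211: 11 bp
  211→233: 22 bp
  233→4 (wrap): 236-233+4 = 7 bp

[4,4,5,6,6,6,6,7,7,7,7,8,8,9,9,10,11,11,11,12,12,22,22,26]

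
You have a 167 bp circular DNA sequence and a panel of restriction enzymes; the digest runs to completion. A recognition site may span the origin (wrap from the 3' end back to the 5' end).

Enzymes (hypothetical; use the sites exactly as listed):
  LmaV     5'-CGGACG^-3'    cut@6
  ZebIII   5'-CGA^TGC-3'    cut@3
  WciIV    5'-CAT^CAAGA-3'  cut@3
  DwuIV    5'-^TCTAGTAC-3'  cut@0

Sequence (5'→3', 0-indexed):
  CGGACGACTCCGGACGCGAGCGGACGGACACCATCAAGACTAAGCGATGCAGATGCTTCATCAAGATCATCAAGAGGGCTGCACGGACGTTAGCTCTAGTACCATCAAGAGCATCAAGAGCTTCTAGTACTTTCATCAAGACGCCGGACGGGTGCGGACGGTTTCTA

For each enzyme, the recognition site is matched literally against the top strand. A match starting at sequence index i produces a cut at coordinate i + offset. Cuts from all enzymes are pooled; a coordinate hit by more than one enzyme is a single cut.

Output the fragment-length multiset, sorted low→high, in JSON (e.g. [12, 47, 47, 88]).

Site scan:
  LmaV CGGACG/6: at [0, 10, 20, 83, 144, 154] ⇒ [6, 16, 26, 89, 150, 160]
  ZebIII CGATGC/3: at [44] ⇒ [47]
  WciIV CATCAAGA/3: at [31, 58, 67, 102, 111, 133] ⇒ [34, 61, 70, 105, 114, 136]
  DwuIV TCTAGTAC/0: at [94, 122] ⇒ [94, 122]

Pooled cuts: [6, 16, 26, 34, 47, 61, 70, 89, 94, 105, 114, 122, 136, 150, 160]

Fragment lengths:
  6→16: 10 bp
  16→26: 10 bp
  26→34: 8 bp
  34→47: 13 bp
  47→61: 14 bp
  61→70: 9 bp
  70→89: 19 bp
  89→94: 5 bp
  94→105: 11 bp
  105→114: 9 bp
  114→122: 8 bp
  122→136: 14 bp
  136→150: 14 bp
  150→160: 10 bp
  160→6 (wrap): 167-160+6 = 13 bp

[5,8,8,9,9,10,10,10,11,13,13,14,14,14,19]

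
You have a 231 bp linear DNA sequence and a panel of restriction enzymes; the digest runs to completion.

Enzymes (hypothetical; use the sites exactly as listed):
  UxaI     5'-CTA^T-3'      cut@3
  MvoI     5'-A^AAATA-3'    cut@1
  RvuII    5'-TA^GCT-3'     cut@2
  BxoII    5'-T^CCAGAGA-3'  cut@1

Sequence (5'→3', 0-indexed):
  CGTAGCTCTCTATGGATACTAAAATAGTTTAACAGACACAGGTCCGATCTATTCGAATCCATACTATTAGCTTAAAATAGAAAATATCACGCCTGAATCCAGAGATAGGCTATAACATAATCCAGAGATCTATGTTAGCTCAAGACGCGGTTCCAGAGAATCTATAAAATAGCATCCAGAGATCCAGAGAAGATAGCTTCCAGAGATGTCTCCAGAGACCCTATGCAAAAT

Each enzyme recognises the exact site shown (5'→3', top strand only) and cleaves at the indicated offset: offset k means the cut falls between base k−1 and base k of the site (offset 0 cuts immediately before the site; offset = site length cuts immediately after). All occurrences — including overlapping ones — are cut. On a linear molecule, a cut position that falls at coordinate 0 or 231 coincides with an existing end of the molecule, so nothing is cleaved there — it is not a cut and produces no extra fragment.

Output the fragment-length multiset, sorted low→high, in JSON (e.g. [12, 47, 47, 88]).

[2,3,4,4,5,5,7,8,8,8,9,9,9,11,12,12,12,12,14,15,15,17,30]

Site scan:
  UxaI CTAT/3: at [9, 48, 63, 109, 129, 161, 220] ⇒ [12, 51, 66, 112, 132, 164, 223]
  MvoI AAAATA/1: at [20, 73, 80, 165] ⇒ [21, 74, 81, 166]
  RvuII TAGCT/2: at [2, 67, 135, 193] ⇒ [4, 69, 137, 195]
  BxoII TCCAGAGA/1: at [97, 120, 151, 174, 182, 198, 210] ⇒ [98, 121, 152, 175, 183, 199, 211]

All cut coordinates (distinct, sorted): [4, 12, 21, 51, 66, 69, 74, 81, 98, 112, 121, 132, 137, 152, 164, 166, 175, 183, 195, 199, 211, 223]

Fragments:
  [0,4): 4 bp
  [4,12): 8 bp
  [12,21): 9 bp
  [21,51): 30 bp
  [51,66): 15 bp
  [66,69): 3 bp
  [69,74): 5 bp
  [74,81): 7 bp
  [81,98): 17 bp
  [98,112): 14 bp
  [112,121): 9 bp
  [121,132): 11 bp
  [132,137): 5 bp
  [137,152): 15 bp
  [152,164): 12 bp
  [164,166): 2 bp
  [166,175): 9 bp
  [175,183): 8 bp
  [183,195): 12 bp
  [195,199): 4 bp
  [199,211): 12 bp
  [211,223): 12 bp
  [223,231): 8 bp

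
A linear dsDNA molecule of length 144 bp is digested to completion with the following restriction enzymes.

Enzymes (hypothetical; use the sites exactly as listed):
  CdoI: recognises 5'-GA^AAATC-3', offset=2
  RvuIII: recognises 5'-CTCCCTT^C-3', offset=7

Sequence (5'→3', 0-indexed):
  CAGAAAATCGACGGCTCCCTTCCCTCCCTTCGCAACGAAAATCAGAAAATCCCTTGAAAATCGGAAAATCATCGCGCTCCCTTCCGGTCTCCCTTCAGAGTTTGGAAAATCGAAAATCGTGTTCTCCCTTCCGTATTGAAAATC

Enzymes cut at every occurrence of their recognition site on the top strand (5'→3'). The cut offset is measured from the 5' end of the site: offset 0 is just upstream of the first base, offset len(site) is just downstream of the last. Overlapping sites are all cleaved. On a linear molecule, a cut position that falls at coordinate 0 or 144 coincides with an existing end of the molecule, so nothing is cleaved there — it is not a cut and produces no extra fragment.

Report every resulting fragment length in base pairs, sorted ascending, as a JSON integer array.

[4,5,7,8,8,8,9,9,11,11,12,17,17,18]

Site scan:
  CdoI GAAAATC/2: at [2, 36, 44, 55, 63, 104, 111, 137] ⇒ [4, 38, 46, 57, 65, 106, 113, 139]
  RvuIII CTCCCTTC/7: at [14, 23, 76, 88, 123] ⇒ [21, 30, 83, 95, 130]

Pooled cuts: [4, 21, 30, 38, 46, 57, 65, 83, 95, 106, 113, 130, 139]

Fragments:
  [0,4): 4 bp
  [4,21): 17 bp
  [21,30): 9 bp
  [30,38): 8 bp
  [38,46): 8 bp
  [46,57): 11 bp
  [57,65): 8 bp
  [65,83): 18 bp
  [83,95): 12 bp
  [95,106): 11 bp
  [106,113): 7 bp
  [113,130): 17 bp
  [130,139): 9 bp
  [139,144): 5 bp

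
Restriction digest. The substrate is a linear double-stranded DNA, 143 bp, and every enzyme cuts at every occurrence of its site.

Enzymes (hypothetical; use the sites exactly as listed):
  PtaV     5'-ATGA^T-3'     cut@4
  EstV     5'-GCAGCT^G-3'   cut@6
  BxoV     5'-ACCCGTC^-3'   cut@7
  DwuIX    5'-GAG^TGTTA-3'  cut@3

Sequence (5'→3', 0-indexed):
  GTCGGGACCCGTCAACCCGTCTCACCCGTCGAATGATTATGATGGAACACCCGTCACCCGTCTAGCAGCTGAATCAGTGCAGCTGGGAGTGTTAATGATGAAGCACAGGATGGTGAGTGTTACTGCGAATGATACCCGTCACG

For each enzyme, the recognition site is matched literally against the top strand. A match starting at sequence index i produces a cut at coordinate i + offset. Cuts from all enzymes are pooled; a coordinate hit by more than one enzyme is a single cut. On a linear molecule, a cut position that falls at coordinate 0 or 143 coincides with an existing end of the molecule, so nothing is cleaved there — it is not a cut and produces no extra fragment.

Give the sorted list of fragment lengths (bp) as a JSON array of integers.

[3,5,6,6,7,8,8,8,9,9,13,13,14,15,19]

Scan for sites:
  PtaV (ATGAT, off=4): starts [32, 38, 94, 128] → cuts [36, 42, 98, 132]
  EstV (GCAGCTG, off=6): starts [64, 78] → cuts [70, 84]
  BxoV (ACCCGTC, off=7): starts [6, 14, 23, 48, 55, 133] → cuts [13, 21, 30, 55, 62, 140]
  DwuIX (GAGTGTTA, off=3): starts [86, 114] → cuts [89, 117]

Pooled cuts: [13, 21, 30, 36, 42, 55, 62, 70, 84, 89, 98, 117, 132, 140]

Fragments:
  [0,13): 13 bp
  [13,21): 8 bp
  [21,30): 9 bp
  [30,36): 6 bp
  [36,42): 6 bp
  [42,55): 13 bp
  [55,62): 7 bp
  [62,70): 8 bp
  [70,84): 14 bp
  [84,89): 5 bp
  [89,98): 9 bp
  [98,117): 19 bp
  [117,132): 15 bp
  [132,140): 8 bp
  [140,143): 3 bp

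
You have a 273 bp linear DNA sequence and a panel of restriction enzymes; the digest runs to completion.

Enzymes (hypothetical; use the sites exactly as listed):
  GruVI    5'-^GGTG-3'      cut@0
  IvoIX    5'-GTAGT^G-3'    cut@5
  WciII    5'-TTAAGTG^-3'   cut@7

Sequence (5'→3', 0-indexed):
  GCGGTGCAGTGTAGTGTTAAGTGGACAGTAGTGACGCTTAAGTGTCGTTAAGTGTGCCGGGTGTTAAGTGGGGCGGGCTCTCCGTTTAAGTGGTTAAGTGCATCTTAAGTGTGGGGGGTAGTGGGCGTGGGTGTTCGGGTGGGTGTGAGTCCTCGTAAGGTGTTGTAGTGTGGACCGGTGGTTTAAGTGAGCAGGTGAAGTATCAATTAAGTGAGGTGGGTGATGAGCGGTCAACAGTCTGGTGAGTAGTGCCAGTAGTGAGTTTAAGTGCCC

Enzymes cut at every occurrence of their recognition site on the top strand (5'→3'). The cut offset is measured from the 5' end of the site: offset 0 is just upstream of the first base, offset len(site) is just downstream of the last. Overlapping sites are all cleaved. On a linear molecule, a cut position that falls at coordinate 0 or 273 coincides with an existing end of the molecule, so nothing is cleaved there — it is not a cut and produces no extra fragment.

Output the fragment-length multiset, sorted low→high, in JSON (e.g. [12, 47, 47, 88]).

Site scan:
  GruVI (GGTG, off=0): starts [2, 59, 129, 137, 141, 158, 176, 193, 214, 218, 240] → cuts [2, 59, 129, 137, 141, 158, 176, 193, 214, 218, 240]
  IvoIX (GTAGTG, off=5): starts [10, 27, 117, 164, 245, 254] → cuts [15, 32, 122, 169, 250, 259]
  WciII (TTAAGTG, off=7): starts [16, 37, 47, 63, 85, 93, 104, 182, 206, 263] → cuts [23, 44, 54, 70, 92, 100, 111, 189, 213, 270]

All cut coordinates (distinct, sorted): [2, 15, 23, 32, 44, 54, 59, 70, 92, 100, 111, 122, 129, 137, 141, 158, 169, 176, 189, 193, 213, 214, 218, 240, 250, 259, 270]

Fragment lengths:
  [0,2): 2 bp
  [2,15): 13 bp
  [15,23): 8 bp
  [23,32): 9 bp
  [32,44): 12 bp
  [44,54): 10 bp
  [54,59): 5 bp
  [59,70): 11 bp
  [70,92): 22 bp
  [92,100): 8 bp
  [100,111): 11 bp
  [111,122): 11 bp
  [122,129): 7 bp
  [129,137): 8 bp
  [137,141): 4 bp
  [141,158): 17 bp
  [158,169): 11 bp
  [169,176): 7 bp
  [176,189): 13 bp
  [189,193): 4 bp
  [193,213): 20 bp
  [213,214): 1 bp
  [214,218): 4 bp
  [218,240): 22 bp
  [240,250): 10 bp
  [250,259): 9 bp
  [259,270): 11 bp
  [270,273): 3 bp

[1,2,3,4,4,4,5,7,7,8,8,8,9,9,10,10,11,11,11,11,11,12,13,13,17,20,22,22]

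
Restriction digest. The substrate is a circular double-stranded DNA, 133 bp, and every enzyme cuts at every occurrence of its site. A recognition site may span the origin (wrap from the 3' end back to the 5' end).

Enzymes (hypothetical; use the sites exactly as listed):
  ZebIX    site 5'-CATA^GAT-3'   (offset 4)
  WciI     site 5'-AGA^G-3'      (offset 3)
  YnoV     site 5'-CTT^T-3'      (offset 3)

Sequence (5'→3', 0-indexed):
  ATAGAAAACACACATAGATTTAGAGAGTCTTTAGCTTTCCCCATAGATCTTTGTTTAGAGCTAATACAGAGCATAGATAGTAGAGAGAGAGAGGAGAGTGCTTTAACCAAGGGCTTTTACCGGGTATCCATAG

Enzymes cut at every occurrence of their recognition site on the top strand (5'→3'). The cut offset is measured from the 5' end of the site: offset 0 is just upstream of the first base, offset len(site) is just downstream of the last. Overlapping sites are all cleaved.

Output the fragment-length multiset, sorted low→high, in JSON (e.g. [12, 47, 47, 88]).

[2,2,2,2,2,5,5,5,6,6,6,8,8,8,9,11,13,16,17]

Scan for sites:
  ZebIX CATAGAT/4: at [12, 41, 71, 128] ⇒ [16, 45, 75, 132]
  WciI AGAG/3: at [21, 23, 56, 67, 81, 83, 85, 87, 89, 94] ⇒ [24, 26, 59, 70, 84, 86, 88, 90, 92, 97]
  YnoV CTTT/3: at [28, 34, 48, 100, 113] ⇒ [31, 37, 51, 103, 116]

All cut coordinates (distinct, sorted): [16, 24, 26, 31, 37, 45, 51, 59, 70, 75, 84, 86, 88, 90, 92, 97, 103, 116, 132]

Fragment lengths:
  16→24: 8 bp
  24→26: 2 bp
  26→31: 5 bp
  31→37: 6 bp
  37→45: 8 bp
  45→51: 6 bp
  51→59: 8 bp
  59→70: 11 bp
  70→75: 5 bp
  75→84: 9 bp
  84→86: 2 bp
  86→88: 2 bp
  88→90: 2 bp
  90→92: 2 bp
  92→97: 5 bp
  97→103: 6 bp
  103→116: 13 bp
  116→132: 16 bp
  132→16 (wrap): 133-132+16 = 17 bp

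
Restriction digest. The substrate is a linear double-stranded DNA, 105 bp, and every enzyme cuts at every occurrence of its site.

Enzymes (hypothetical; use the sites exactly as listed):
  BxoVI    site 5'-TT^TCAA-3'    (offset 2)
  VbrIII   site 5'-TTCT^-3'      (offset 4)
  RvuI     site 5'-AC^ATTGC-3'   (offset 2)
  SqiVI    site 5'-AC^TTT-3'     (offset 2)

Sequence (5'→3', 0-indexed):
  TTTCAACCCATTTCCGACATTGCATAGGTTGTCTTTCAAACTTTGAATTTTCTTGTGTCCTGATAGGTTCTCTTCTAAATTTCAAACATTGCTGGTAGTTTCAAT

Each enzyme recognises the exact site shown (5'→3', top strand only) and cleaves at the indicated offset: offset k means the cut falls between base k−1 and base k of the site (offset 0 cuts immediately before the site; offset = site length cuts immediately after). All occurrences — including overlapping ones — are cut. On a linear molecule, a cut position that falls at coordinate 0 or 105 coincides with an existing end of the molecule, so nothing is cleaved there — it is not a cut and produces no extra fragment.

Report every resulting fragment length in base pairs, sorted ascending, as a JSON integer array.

Per-enzyme occurrences:
  BxoVI TTTCAA/2: at [0, 33, 79, 98] ⇒ [2, 35, 81, 100]
  VbrIII TTCT/4: at [49, 67, 72] ⇒ [53, 71, 76]
  RvuI ACATTGC/2: at [16, 85] ⇒ [18, 87]
  SqiVI ACTTT/2: at [39] ⇒ [41]

Pooled cuts: [2, 18, 35, 41, 53, 71, 76, 81, 87, 100]

Fragments:
  [0,2): 2 bp
  [2,18): 16 bp
  [18,35): 17 bp
  [35,41): 6 bp
  [41,53): 12 bp
  [53,71): 18 bp
  [71,76): 5 bp
  [76,81): 5 bp
  [81,87): 6 bp
  [87,100): 13 bp
  [100,105): 5 bp

[2,5,5,5,6,6,12,13,16,17,18]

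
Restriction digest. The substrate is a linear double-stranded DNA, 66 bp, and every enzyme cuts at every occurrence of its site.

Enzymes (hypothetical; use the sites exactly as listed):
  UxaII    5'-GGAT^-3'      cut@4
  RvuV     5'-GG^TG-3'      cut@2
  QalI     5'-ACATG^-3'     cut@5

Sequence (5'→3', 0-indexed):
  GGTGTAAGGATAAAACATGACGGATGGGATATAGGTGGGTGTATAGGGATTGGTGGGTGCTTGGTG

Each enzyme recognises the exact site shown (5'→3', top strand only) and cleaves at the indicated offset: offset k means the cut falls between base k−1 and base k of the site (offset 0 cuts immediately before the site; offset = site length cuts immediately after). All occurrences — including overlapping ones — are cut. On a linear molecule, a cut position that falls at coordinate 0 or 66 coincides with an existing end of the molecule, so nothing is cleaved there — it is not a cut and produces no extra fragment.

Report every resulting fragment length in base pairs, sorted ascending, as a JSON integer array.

Per-enzyme occurrences:
  UxaII (GGAT, off=4): starts [7, 21, 26, 46] → cuts [11, 25, 30, 50]
  RvuV (GGTG, off=2): starts [0, 33, 37, 51, 55, 62] → cuts [2, 35, 39, 53, 57, 64]
  QalI (ACATG, off=5): starts [14] → cuts [19]

Pooled cuts: [2, 11, 19, 25, 30, 35, 39, 50, 53, 57, 64]

Fragments:
  [0,2): 2 bp
  [2,11): 9 bp
  [11,19): 8 bp
  [19,25): 6 bp
  [25,30): 5 bp
  [30,35): 5 bp
  [35,39): 4 bp
  [39,50): 11 bp
  [50,53): 3 bp
  [53,57): 4 bp
  [57,64): 7 bp
  [64,66): 2 bp

[2,2,3,4,4,5,5,6,7,8,9,11]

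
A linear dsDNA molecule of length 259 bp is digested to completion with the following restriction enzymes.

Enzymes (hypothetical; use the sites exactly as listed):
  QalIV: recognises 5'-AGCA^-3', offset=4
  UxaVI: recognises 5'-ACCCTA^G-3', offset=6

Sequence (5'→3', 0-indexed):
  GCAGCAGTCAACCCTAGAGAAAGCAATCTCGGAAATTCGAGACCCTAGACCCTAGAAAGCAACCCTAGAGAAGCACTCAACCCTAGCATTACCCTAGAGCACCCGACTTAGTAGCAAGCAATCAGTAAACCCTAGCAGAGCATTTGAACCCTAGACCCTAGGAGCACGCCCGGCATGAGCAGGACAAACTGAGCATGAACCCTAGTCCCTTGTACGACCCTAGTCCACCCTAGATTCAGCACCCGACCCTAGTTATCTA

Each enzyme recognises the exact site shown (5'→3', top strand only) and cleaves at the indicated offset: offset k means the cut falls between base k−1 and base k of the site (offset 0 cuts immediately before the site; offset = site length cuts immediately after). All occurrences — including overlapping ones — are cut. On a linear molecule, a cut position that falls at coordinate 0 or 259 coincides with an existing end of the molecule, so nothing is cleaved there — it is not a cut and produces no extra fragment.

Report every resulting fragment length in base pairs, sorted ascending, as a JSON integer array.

[3,3,4,5,5,6,6,6,7,7,7,8,8,8,9,9,9,10,10,10,10,11,14,14,15,15,18,22]

Site scan:
  QalIV AGCA/4: at [2, 21, 57, 71, 84, 97, 112, 116, 133, 138, 162, 177, 191, 237] ⇒ [6, 25, 61, 75, 88, 101, 116, 120, 137, 142, 166, 181, 195, 241]
  UxaVI ACCCTAG/6: at [10, 41, 48, 61, 79, 90, 128, 147, 154, 198, 216, 226, 245] ⇒ [16, 47, 54, 67, 85, 96, 134, 153, 160, 204, 222, 232, 251]

Pooled cuts: [6, 16, 25, 47, 54, 61, 67, 75, 85, 88, 96, 101, 116, 120, 134, 137, 142, 153, 160, 166, 181, 195, 204, 222, 232, 241, 251]

Fragment lengths:
  [0,6): 6 bp
  [6,16): 10 bp
  [16,25): 9 bp
  [25,47): 22 bp
  [47,54): 7 bp
  [54,61): 7 bp
  [61,67): 6 bp
  [67,75): 8 bp
  [75,85): 10 bp
  [85,88): 3 bp
  [88,96): 8 bp
  [96,101): 5 bp
  [101,116): 15 bp
  [116,120): 4 bp
  [120,134): 14 bp
  [134,137): 3 bp
  [137,142): 5 bp
  [142,153): 11 bp
  [153,160): 7 bp
  [160,166): 6 bp
  [166,181): 15 bp
  [181,195): 14 bp
  [195,204): 9 bp
  [204,222): 18 bp
  [222,232): 10 bp
  [232,241): 9 bp
  [241,251): 10 bp
  [251,259): 8 bp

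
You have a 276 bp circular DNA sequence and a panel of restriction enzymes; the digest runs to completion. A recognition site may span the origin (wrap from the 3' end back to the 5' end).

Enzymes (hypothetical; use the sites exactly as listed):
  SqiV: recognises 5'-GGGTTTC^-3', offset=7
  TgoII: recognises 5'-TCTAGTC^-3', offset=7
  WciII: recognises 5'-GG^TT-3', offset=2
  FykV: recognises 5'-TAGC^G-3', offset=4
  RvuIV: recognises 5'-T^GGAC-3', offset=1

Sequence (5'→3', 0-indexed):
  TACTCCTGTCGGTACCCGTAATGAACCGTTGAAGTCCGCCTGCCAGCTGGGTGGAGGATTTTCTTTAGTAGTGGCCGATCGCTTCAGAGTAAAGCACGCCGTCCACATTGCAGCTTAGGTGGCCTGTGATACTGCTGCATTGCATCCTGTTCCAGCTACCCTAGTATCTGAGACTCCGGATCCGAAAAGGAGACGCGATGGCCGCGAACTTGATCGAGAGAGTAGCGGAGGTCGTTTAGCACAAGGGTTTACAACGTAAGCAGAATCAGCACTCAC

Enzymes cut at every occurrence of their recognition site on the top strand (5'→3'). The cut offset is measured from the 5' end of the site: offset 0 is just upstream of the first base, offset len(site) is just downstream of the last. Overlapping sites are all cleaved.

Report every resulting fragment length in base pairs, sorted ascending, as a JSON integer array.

Scan for sites:
  SqiV (GGGTTTC, off=7): no sites
  TgoII (TCTAGTC, off=7): no sites
  WciII (GGTT, off=2): starts [245] → cuts [247]
  FykV (TAGCG, off=4): starts [222] → cuts [226]
  RvuIV (TGGAC, off=1): no sites

Pooled cuts: [226, 247]

Fragments:
  226→247: 21 bp
  247→226 (wrap): 276-247+226 = 255 bp

[21,255]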